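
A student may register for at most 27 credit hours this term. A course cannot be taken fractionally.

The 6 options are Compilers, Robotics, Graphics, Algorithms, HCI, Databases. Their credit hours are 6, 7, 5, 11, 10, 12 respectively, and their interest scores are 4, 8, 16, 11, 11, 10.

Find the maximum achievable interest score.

Take Graphics, Algorithms, and HCI: credit hours 5 + 11 + 10 = 26 ≤ 27, interest score 16 + 11 + 11 = 38.
No other feasible combination does better.

38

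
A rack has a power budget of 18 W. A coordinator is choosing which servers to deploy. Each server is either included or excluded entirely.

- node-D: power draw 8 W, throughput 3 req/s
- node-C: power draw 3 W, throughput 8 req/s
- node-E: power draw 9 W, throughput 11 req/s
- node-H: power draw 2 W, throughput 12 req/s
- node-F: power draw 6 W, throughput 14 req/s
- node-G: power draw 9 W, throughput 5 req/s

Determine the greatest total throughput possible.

37

Allowing fractional choices, the relaxed optimum would be about 42.6, but servers are indivisible.
node-E + node-H + node-F: power draw 9 + 2 + 6 = 17 ≤ 18, throughput 11 + 12 + 14 = 37.
node-C + node-E + node-F: power draw 3 + 9 + 6 = 18 ≤ 18, throughput 8 + 11 + 14 = 33.
node-C + node-H + node-F: power draw 3 + 2 + 6 = 11 ≤ 18, throughput 8 + 12 + 14 = 34.
Best is node-E, node-H, and node-F with total throughput 37.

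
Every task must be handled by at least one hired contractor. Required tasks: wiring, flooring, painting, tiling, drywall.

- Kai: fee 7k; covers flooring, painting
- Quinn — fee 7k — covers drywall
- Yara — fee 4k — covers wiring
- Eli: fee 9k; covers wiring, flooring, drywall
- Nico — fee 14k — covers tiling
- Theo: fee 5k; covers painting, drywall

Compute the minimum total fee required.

28

The greedy cost-per-new-task heuristic would pick Theo, Yara, Kai, and Nico for 30, but a cheaper cover exists.
Choose Eli, Nico, and Theo: together they cover wiring, flooring, painting, tiling, drywall — every task.
Total fee: 9 + 14 + 5 = 28.
No cover costs less than 28.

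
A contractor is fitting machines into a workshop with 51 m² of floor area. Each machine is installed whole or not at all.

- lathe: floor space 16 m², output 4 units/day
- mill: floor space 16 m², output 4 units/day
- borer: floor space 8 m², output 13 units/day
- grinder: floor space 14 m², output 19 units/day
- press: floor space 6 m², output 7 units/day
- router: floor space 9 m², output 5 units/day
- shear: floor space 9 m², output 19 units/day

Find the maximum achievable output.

borer + grinder + press + shear: floor space 8 + 14 + 6 + 9 = 37 ≤ 51, output 13 + 19 + 7 + 19 = 58.
borer + grinder + press + router + shear: floor space 8 + 14 + 6 + 9 + 9 = 46 ≤ 51, output 13 + 19 + 7 + 5 + 19 = 63.
Best is borer, grinder, press, router, and shear with total output 63.

63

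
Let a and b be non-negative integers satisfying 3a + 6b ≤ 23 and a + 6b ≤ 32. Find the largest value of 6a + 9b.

42

The continuous relaxation peaks at (7.67, 0) with value 46.00; rounding to a feasible lattice point costs some objective.
(a,b)=(7,0): 3·7+6·0=21≤23, 1·7+6·0=7≤32, objective 42.
(a,b)=(6,0): 3·6+6·0=18≤23, 1·6+6·0=6≤32, objective 36.
No feasible integer point exceeds 42.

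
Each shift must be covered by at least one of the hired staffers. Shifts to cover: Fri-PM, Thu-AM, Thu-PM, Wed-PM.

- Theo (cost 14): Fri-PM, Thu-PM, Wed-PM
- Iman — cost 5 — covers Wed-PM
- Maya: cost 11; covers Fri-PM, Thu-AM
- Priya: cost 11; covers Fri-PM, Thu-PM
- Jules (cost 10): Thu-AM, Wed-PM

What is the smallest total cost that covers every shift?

21

This is an integer covering problem.
The greedy cost-per-new-shift heuristic would pick Theo and Jules for 24, but a cheaper cover exists.
Choose Priya and Jules: together they cover Fri-PM, Thu-AM, Thu-PM, Wed-PM — every shift.
Total cost: 11 + 10 = 21.
No cover costs less than 21.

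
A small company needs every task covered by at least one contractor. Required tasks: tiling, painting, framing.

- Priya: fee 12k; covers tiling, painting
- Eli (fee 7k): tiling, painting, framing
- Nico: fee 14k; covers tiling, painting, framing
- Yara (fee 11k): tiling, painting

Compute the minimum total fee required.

7

This is a weighted set-cover instance.
Eli alone covers tiling, painting, framing — every task.
Total fee: 7.
No cover costs less than 7.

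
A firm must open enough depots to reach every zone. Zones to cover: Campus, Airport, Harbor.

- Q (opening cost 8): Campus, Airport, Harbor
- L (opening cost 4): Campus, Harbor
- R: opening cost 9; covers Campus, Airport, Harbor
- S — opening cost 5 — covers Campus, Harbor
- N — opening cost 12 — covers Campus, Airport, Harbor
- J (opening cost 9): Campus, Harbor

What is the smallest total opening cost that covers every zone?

8

This is an integer covering problem.
The greedy cost-per-new-zone heuristic would pick L and Q for 12, but a cheaper cover exists.
Q alone covers Campus, Airport, Harbor — every zone.
Total opening cost: 8.
No cover costs less than 8.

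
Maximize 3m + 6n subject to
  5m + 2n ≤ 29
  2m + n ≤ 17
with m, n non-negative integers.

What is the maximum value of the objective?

84

Relaxing integrality, the LP optimum is 87.00 at (m,n) = (0, 14.5), which is not an integer point.
(m,n)=(0,14): 5·0+2·14=28≤29, 2·0+1·14=14≤17, objective 84.
(m,n)=(0,13): 5·0+2·13=26≤29, 2·0+1·13=13≤17, objective 78.
No feasible integer point exceeds 84.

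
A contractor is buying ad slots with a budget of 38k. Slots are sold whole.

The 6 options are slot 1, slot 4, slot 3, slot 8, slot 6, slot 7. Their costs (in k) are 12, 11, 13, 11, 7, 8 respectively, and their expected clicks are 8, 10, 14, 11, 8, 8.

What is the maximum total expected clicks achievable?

37

Take slot 4, slot 8, slot 6, and slot 7: cost 11 + 11 + 7 + 8 = 37 ≤ 38, expected clicks 10 + 11 + 8 + 8 = 37.
No other feasible combination does better.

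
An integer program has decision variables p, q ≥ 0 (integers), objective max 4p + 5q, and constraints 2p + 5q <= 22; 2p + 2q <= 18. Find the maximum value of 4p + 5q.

Relaxing integrality, the LP optimum is 37.33 at (p,q) = (7.67, 1.33), which is not an integer point.
(p,q)=(8,1) is feasible, giving 37.
(p,q)=(9,0) is feasible, giving 36.
The best lattice point is (8,1), giving 37.

37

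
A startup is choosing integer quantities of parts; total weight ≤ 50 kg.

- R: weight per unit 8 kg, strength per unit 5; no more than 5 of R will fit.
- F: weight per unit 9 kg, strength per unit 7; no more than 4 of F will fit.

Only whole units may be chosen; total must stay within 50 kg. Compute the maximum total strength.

34

This is a bounded integer knapsack.
F has the best ratio (7/9); taking only F gives at most 4×7 = 28 (stopped by the supply cap of 4).
Mixing does better — 4×R and 2×F: weight 50 ≤ 50, strength 4·5 + 2·7 = 34.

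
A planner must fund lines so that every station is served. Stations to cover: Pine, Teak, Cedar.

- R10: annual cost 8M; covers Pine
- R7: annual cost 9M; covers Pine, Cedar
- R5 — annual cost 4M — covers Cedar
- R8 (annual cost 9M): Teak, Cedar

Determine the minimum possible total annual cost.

The greedy cost-per-new-station heuristic would pick R5, R10, and R8 for 21, but a cheaper cover exists.
Choose R10 and R8: together they cover Pine, Teak, Cedar — every station.
Total annual cost: 8 + 9 = 17.
No cover costs less than 17.

17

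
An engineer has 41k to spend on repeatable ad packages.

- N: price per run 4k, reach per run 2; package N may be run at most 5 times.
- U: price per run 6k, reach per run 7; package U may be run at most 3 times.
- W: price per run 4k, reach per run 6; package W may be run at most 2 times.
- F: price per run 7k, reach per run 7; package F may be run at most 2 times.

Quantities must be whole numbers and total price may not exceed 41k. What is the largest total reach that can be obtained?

W has the best ratio (6/4); taking only W gives at most 2×6 = 12 (stopped by the supply cap of 2).
Mixing does better — 3×U, 2×W, and 2×F: price 40 ≤ 41, reach 3·7 + 2·6 + 2·7 = 47.

47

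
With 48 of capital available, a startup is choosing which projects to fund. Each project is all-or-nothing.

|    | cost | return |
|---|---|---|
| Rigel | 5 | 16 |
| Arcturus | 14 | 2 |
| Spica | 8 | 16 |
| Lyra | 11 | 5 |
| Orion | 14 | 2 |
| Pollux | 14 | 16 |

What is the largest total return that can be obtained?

Allowing fractional choices, the relaxed optimum would be about 54.4, but projects are indivisible.
Rigel + Spica + Lyra + Pollux: cost 5 + 8 + 11 + 14 = 38 ≤ 48, return 16 + 16 + 5 + 16 = 53.
Rigel + Arcturus + Spica + Pollux: cost 5 + 14 + 8 + 14 = 41 ≤ 48, return 16 + 2 + 16 + 16 = 50.
Best is Rigel, Spica, Lyra, and Pollux with total return 53.

53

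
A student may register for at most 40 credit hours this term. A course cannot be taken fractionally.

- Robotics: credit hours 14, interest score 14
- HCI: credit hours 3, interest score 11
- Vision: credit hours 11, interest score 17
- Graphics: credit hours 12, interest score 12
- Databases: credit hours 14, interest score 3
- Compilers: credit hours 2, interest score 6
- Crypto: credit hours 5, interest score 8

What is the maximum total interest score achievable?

56

HCI + Vision + Graphics + Compilers + Crypto: credit hours 3 + 11 + 12 + 2 + 5 = 33 ≤ 40, interest score 11 + 17 + 12 + 6 + 8 = 54.
Robotics + HCI + Vision + Compilers + Crypto: credit hours 14 + 3 + 11 + 2 + 5 = 35 ≤ 40, interest score 14 + 11 + 17 + 6 + 8 = 56.
Best is Robotics, HCI, Vision, Compilers, and Crypto with total interest score 56.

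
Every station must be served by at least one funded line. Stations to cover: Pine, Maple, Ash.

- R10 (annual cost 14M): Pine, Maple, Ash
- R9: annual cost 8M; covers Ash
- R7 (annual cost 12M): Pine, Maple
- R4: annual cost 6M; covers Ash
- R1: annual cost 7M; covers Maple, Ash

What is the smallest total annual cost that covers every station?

The greedy cost-per-new-station heuristic would pick R1 and R7 for 19, but a cheaper cover exists.
R10 alone covers Pine, Maple, Ash — every station.
Total annual cost: 14.
No cover costs less than 14.

14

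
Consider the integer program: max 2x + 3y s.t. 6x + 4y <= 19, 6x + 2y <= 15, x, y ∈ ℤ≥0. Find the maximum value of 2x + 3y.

12

(x,y)=(0,4): 6·0+4·4=16≤19, 6·0+2·4=8≤15, objective 12.
(x,y)=(1,3): 6·1+4·3=18≤19, 6·1+2·3=12≤15, objective 11.
(x,y)=(0,3): 6·0+4·3=12≤19, 6·0+2·3=6≤15, objective 9.
Maximum is 12 at (x,y)=(0,4).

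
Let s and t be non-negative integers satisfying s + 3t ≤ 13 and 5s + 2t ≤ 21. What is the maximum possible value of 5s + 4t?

27

(s,t)=(3,3) is feasible, giving 27.
(s,t)=(3,2) is feasible, giving 23.
No feasible integer point exceeds 27.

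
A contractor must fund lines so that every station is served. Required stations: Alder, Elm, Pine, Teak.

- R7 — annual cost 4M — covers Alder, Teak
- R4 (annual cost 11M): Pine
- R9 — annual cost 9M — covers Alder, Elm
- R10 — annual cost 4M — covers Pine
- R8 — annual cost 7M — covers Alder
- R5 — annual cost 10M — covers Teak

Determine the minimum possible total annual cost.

Choose R7, R9, and R10: together they cover Alder, Elm, Pine, Teak — every station.
Total annual cost: 4 + 9 + 4 = 17.
No cover costs less than 17.

17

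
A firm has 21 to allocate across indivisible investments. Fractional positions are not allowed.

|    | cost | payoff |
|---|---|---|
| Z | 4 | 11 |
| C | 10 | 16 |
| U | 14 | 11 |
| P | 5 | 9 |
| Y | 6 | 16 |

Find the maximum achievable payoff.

Z + P + Y: cost 4 + 5 + 6 = 15 ≤ 21, payoff 11 + 9 + 16 = 36.
C + P + Y: cost 10 + 5 + 6 = 21 ≤ 21, payoff 16 + 9 + 16 = 41.
Z + C + Y: cost 4 + 10 + 6 = 20 ≤ 21, payoff 11 + 16 + 16 = 43.
Best is Z, C, and Y with total payoff 43.

43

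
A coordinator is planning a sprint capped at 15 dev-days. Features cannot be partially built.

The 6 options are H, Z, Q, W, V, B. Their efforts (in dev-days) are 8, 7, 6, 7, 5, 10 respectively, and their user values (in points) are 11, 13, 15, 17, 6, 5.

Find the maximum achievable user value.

Allowing fractional choices, the relaxed optimum would be about 35.7, but features are indivisible.
Z + W: effort 7 + 7 = 14 ≤ 15, user value 13 + 17 = 30.
Z + Q: effort 7 + 6 = 13 ≤ 15, user value 13 + 15 = 28.
Q + W: effort 6 + 7 = 13 ≤ 15, user value 15 + 17 = 32.
Best is Q and W with total user value 32.

32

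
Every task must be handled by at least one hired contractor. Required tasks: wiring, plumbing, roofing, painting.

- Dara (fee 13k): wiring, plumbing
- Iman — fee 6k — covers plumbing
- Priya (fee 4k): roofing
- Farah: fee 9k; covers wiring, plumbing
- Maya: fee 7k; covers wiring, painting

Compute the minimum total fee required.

Choose Iman, Priya, and Maya: together they cover wiring, plumbing, roofing, painting — every task.
Total fee: 6 + 4 + 7 = 17.
No cover costs less than 17.

17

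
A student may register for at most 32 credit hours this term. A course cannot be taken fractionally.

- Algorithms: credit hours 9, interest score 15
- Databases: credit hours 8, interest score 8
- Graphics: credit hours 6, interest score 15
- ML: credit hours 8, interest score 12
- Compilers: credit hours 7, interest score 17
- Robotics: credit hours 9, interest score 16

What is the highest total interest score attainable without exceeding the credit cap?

63

Take Algorithms, Graphics, Compilers, and Robotics: credit hours 9 + 6 + 7 + 9 = 31 ≤ 32, interest score 15 + 15 + 17 + 16 = 63.
No other feasible combination does better.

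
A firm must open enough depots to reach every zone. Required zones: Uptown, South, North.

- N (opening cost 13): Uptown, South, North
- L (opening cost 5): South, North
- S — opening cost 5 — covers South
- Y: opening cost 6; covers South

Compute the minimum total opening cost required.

The greedy cost-per-new-zone heuristic would pick L and N for 18, but a cheaper cover exists.
N alone covers Uptown, South, North — every zone.
Total opening cost: 13.
No cover costs less than 13.

13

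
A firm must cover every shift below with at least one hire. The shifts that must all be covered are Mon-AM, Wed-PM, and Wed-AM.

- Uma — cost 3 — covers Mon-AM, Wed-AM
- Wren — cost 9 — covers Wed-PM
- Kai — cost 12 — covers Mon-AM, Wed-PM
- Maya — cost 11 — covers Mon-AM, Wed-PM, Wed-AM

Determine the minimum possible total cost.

Maya alone covers Mon-AM, Wed-PM, Wed-AM — every shift.
Total cost: 11.

11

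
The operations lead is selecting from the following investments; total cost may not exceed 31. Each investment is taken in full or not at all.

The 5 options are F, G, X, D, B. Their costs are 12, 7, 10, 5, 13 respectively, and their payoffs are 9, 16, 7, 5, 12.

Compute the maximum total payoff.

This is an integer program with binary decision variables.
G + D + B: cost 7 + 5 + 13 = 25 ≤ 31, payoff 16 + 5 + 12 = 33.
G + X + B: cost 7 + 10 + 13 = 30 ≤ 31, payoff 16 + 7 + 12 = 35.
Best is G, X, and B with total payoff 35.

35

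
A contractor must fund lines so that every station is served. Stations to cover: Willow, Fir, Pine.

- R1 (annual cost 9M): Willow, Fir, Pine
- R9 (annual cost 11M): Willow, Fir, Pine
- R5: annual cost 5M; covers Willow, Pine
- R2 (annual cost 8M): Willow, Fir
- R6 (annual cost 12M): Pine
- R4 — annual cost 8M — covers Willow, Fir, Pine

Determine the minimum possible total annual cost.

This is a weighted set-cover instance.
The greedy cost-per-new-station heuristic would pick R5 and R2 for 13, but a cheaper cover exists.
R4 alone covers Willow, Fir, Pine — every station.
Total annual cost: 8.
No cover costs less than 8.

8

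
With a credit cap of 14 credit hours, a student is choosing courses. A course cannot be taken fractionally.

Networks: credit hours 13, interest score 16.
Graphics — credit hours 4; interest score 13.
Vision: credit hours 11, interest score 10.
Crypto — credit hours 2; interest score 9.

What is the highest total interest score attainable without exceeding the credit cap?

22

Allowing fractional choices, the relaxed optimum would be about 31.8, but courses are indivisible.
Networks: credit hours 13 ≤ 14, interest score 16.
Vision + Crypto: credit hours 11 + 2 = 13 ≤ 14, interest score 10 + 9 = 19.
Graphics + Crypto: credit hours 4 + 2 = 6 ≤ 14, interest score 13 + 9 = 22.
Best is Graphics and Crypto with total interest score 22.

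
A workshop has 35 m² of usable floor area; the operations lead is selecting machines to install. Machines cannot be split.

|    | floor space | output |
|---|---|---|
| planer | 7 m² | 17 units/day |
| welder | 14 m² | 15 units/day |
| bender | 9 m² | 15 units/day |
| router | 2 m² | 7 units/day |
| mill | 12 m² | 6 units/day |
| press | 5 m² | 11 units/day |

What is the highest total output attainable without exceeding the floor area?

58

This is an integer program with binary decision variables.
Allowing fractional choices, the relaxed optimum would be about 62.9, but machines are indivisible.
planer + welder + bender + press: floor space 7 + 14 + 9 + 5 = 35 ≤ 35, output 17 + 15 + 15 + 11 = 58.
planer + welder + bender + router: floor space 7 + 14 + 9 + 2 = 32 ≤ 35, output 17 + 15 + 15 + 7 = 54.
planer + bender + router + mill + press: floor space 7 + 9 + 2 + 12 + 5 = 35 ≤ 35, output 17 + 15 + 7 + 6 + 11 = 56.
Best is planer, welder, bender, and press with total output 58.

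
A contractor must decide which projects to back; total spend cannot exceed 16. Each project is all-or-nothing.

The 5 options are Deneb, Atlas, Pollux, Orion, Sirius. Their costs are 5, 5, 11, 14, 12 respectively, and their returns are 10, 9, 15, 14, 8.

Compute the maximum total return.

25

Take Deneb and Pollux: cost 5 + 11 = 16 ≤ 16, return 10 + 15 = 25.
No other feasible combination does better.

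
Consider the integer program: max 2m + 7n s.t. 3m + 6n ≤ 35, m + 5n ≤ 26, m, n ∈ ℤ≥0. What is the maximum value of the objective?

37

The continuous relaxation peaks at (2.11, 4.78) with value 37.67; rounding to a feasible lattice point costs some objective.
(m,n)=(1,5) is feasible, giving 37.
(m,n)=(0,5) is feasible, giving 35.
The best lattice point is (1,5), giving 37.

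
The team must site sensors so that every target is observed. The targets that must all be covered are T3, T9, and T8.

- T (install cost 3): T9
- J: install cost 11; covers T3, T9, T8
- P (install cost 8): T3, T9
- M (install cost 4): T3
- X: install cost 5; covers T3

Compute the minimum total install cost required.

11

J alone covers T3, T9, T8 — every target.
Total install cost: 11.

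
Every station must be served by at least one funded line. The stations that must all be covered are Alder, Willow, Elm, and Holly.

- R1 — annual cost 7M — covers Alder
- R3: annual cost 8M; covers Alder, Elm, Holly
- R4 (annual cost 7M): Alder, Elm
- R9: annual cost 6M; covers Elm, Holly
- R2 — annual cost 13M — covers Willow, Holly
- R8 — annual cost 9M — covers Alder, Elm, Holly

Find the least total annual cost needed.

This is a weighted set-cover instance.
Choose R4 and R2: together they cover Alder, Willow, Elm, Holly — every station.
Total annual cost: 7 + 13 = 20.

20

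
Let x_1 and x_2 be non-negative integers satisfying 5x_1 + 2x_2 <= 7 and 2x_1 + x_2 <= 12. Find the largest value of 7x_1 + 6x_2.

(x_1,x_2)=(0,3): 5·0+2·3=6≤7, 2·0+1·3=3≤12, objective 18.
(x_1,x_2)=(0,2): 5·0+2·2=4≤7, 2·0+1·2=2≤12, objective 12.
Maximum is 18 at (x_1,x_2)=(0,3).

18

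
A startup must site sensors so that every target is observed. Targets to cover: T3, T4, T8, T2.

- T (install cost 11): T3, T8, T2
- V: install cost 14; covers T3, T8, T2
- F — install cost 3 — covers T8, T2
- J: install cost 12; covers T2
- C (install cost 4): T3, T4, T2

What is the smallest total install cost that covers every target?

Choose F and C: together they cover T3, T4, T8, T2 — every target.
Total install cost: 3 + 4 = 7.
No cover costs less than 7.

7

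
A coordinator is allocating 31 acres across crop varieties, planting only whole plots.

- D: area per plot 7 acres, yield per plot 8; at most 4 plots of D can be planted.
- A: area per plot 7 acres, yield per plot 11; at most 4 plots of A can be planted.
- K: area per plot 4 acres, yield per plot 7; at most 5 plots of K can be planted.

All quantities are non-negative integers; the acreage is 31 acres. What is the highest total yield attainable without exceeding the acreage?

Take 2×A and 4×K: area 30 ≤ 31, yield 2·11 + 4·7 = 50.
No other integer combination yields more.

50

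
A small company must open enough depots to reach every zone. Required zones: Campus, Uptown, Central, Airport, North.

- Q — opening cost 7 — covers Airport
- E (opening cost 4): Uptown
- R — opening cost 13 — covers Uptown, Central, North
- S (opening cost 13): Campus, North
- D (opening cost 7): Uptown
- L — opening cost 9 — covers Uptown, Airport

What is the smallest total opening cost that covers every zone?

33

The greedy cost-per-new-zone heuristic would pick E, R, Q, and S for 37, but a cheaper cover exists.
Choose Q, R, and S: together they cover Campus, Uptown, Central, Airport, North — every zone.
Total opening cost: 7 + 13 + 13 = 33.
No cover costs less than 33.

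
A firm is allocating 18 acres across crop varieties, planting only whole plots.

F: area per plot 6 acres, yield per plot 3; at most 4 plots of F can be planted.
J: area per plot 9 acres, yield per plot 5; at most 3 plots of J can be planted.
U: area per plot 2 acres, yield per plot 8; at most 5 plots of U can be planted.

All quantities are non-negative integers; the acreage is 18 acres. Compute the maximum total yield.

This is a bounded integer knapsack.
Take 1×F and 5×U: area 16 ≤ 18, yield 1·3 + 5·8 = 43.
U has the best ratio (8/2) and is taken to its limit of 5; remaining capacity is filled optimally with the others.

43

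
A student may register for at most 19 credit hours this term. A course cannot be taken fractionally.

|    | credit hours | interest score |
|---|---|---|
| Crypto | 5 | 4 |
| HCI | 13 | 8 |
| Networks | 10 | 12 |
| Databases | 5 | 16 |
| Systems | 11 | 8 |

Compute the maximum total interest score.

28

This is an integer program with binary decision variables.
Allowing fractional choices, the relaxed optimum would be about 31.2, but courses are indivisible.
HCI + Databases: credit hours 13 + 5 = 18 ≤ 19, interest score 8 + 16 = 24.
Databases + Systems: credit hours 5 + 11 = 16 ≤ 19, interest score 16 + 8 = 24.
Networks + Databases: credit hours 10 + 5 = 15 ≤ 19, interest score 12 + 16 = 28.
Best is Networks and Databases with total interest score 28.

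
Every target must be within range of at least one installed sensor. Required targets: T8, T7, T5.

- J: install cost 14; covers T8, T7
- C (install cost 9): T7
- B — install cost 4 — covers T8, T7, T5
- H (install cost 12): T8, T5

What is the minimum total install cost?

4

This is an integer covering problem.
B alone covers T8, T7, T5 — every target.
Total install cost: 4.
No cover costs less than 4.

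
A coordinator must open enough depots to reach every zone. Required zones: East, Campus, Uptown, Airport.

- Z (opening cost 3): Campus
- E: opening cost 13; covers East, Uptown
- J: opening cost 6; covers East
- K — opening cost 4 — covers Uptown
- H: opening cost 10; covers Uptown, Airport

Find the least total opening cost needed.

The greedy cost-per-new-zone heuristic would pick Z, K, J, and H for 23, but a cheaper cover exists.
Choose Z, J, and H: together they cover East, Campus, Uptown, Airport — every zone.
Total opening cost: 3 + 6 + 10 = 19.
No cover costs less than 19.

19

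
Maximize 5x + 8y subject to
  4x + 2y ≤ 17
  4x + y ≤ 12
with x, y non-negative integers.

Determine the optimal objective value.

64

(x,y)=(0,8) is feasible, giving 64.
(x,y)=(0,7) is feasible, giving 56.
No feasible integer point exceeds 64.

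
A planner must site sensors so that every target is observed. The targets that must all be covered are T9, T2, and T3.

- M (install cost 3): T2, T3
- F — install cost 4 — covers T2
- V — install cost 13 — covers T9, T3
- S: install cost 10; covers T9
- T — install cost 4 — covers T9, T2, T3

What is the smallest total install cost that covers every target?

4

T alone covers T9, T2, T3 — every target.
Total install cost: 4.
No cover costs less than 4.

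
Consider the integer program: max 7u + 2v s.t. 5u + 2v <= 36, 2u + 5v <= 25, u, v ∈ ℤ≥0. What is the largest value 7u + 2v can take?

(u,v)=(7,0) is feasible, giving 49.
(u,v)=(6,1) is feasible, giving 44.
(u,v)=(6,0) is feasible, giving 42.
No feasible integer point exceeds 49.

49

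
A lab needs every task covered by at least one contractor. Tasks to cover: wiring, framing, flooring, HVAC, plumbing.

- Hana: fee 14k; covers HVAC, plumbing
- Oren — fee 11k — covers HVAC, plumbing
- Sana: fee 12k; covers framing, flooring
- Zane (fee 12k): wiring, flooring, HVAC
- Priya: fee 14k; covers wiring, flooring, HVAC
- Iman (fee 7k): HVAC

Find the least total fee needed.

35

Choose Oren, Sana, and Zane: together they cover wiring, framing, flooring, HVAC, plumbing — every task.
Total fee: 11 + 12 + 12 = 35.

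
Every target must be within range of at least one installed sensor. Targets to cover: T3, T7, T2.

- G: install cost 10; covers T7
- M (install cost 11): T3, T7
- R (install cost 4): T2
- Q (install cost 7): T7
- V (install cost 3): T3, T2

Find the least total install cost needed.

Choose Q and V: together they cover T3, T7, T2 — every target.
Total install cost: 7 + 3 = 10.
No cover costs less than 10.

10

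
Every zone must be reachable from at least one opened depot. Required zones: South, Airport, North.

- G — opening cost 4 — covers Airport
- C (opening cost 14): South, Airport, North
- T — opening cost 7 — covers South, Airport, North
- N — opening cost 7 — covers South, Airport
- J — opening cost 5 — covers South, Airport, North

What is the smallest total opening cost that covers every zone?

5

J alone covers South, Airport, North — every zone.
Total opening cost: 5.
No cover costs less than 5.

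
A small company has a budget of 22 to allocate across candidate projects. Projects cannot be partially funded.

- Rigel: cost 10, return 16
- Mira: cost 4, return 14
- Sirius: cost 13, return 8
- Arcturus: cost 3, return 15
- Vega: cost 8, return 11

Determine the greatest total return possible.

45

Treat it as a binary knapsack problem.
Allowing fractional choices, the relaxed optimum would be about 51.9, but projects are indivisible.
Rigel + Mira + Vega: cost 10 + 4 + 8 = 22 ≤ 22, return 16 + 14 + 11 = 41.
Rigel + Mira + Arcturus: cost 10 + 4 + 3 = 17 ≤ 22, return 16 + 14 + 15 = 45.
Rigel + Arcturus + Vega: cost 10 + 3 + 8 = 21 ≤ 22, return 16 + 15 + 11 = 42.
Best is Rigel, Mira, and Arcturus with total return 45.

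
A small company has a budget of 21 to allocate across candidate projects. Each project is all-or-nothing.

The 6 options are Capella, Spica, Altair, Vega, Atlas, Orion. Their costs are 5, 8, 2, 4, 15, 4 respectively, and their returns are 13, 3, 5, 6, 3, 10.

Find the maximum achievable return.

Take Capella, Altair, Vega, and Orion: cost 5 + 2 + 4 + 4 = 15 ≤ 21, return 13 + 5 + 6 + 10 = 34.
No other feasible combination does better.

34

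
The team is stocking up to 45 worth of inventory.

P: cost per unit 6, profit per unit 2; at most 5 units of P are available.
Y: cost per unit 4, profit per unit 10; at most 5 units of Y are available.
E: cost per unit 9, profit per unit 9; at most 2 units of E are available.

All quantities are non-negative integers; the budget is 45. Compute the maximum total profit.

Y has the best ratio (10/4); taking only Y gives at most 5×10 = 50 (stopped by the supply cap of 5).
Mixing does better — 1×P, 5×Y, and 2×E: cost 44 ≤ 45, profit 1·2 + 5·10 + 2·9 = 70.

70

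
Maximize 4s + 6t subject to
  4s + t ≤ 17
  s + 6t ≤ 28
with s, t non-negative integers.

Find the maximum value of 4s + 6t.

36

Relaxing integrality, the LP optimum is 37.65 at (s,t) = (3.22, 4.13), which is not an integer point.
(s,t)=(3,4): 4·3+1·4=16≤17, 1·3+6·4=27≤28, objective 36.
(s,t)=(2,4): 4·2+1·4=12≤17, 1·2+6·4=26≤28, objective 32.
(s,t)=(3,3): 4·3+1·3=15≤17, 1·3+6·3=21≤28, objective 30.
No feasible integer point exceeds 36.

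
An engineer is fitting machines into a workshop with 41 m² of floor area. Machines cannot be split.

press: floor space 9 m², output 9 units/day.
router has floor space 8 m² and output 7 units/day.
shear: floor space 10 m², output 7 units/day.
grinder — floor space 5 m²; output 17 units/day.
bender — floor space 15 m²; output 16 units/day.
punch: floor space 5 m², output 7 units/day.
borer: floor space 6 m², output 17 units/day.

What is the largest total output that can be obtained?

66

router + grinder + bender + punch + borer: floor space 8 + 5 + 15 + 5 + 6 = 39 ≤ 41, output 7 + 17 + 16 + 7 + 17 = 64.
press + grinder + bender + punch + borer: floor space 9 + 5 + 15 + 5 + 6 = 40 ≤ 41, output 9 + 17 + 16 + 7 + 17 = 66.
Best is press, grinder, bender, punch, and borer with total output 66.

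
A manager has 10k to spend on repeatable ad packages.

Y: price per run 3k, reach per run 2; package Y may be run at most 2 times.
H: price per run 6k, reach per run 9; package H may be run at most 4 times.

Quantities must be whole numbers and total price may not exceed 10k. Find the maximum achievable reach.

11

H has the best ratio (9/6); taking only H gives at most 1×9 = 9 (stopped by the price limit).
Mixing does better — 1×Y and 1×H: price 9 ≤ 10, reach 1·2 + 1·9 = 11.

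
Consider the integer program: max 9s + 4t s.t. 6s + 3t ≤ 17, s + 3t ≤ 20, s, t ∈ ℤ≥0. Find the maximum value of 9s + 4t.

The continuous relaxation peaks at (2.83, 0) with value 25.50; rounding to a feasible lattice point costs some objective.
(s,t)=(2,1): 6·2+3·1=15≤17, 1·2+3·1=5≤20, objective 22.
(s,t)=(2,0): 6·2+3·0=12≤17, 1·2+3·0=2≤20, objective 18.
(s,t)=(1,2): 6·1+3·2=12≤17, 1·1+3·2=7≤20, objective 17.
The best lattice point is (2,1), giving 22.

22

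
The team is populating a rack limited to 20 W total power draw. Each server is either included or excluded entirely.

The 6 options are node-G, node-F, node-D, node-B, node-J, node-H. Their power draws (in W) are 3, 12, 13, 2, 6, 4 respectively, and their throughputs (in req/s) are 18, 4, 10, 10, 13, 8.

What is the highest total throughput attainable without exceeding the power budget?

Take node-G, node-B, node-J, and node-H: power draw 3 + 2 + 6 + 4 = 15 ≤ 20, throughput 18 + 10 + 13 + 8 = 49.
No other feasible combination does better.

49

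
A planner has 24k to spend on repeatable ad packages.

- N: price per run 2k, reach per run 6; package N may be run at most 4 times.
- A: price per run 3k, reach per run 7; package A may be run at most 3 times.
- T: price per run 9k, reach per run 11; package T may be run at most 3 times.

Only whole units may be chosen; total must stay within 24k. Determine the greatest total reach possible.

50

N has the best ratio (6/2); taking only N gives at most 4×6 = 24 (stopped by the supply cap of 4).
Mixing does better — 3×N, 3×A, and 1×T: price 24 ≤ 24, reach 3·6 + 3·7 + 1·11 = 50.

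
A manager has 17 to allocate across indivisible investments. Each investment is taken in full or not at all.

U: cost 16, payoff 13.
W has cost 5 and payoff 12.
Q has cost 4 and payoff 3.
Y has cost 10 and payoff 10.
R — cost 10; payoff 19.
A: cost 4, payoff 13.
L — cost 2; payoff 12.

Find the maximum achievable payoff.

W + R + L: cost 5 + 10 + 2 = 17 ≤ 17, payoff 12 + 19 + 12 = 43.
R + A + L: cost 10 + 4 + 2 = 16 ≤ 17, payoff 19 + 13 + 12 = 44.
W + Q + A + L: cost 5 + 4 + 4 + 2 = 15 ≤ 17, payoff 12 + 3 + 13 + 12 = 40.
Best is R, A, and L with total payoff 44.

44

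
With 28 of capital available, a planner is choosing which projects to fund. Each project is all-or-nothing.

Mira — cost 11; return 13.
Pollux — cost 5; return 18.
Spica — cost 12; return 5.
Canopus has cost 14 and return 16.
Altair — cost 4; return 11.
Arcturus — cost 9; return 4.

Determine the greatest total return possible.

Treat it as a binary knapsack problem.
Mira + Pollux + Altair: cost 11 + 5 + 4 = 20 ≤ 28, return 13 + 18 + 11 = 42.
Pollux + Canopus + Arcturus: cost 5 + 14 + 9 = 28 ≤ 28, return 18 + 16 + 4 = 38.
Pollux + Canopus + Altair: cost 5 + 14 + 4 = 23 ≤ 28, return 18 + 16 + 11 = 45.
Best is Pollux, Canopus, and Altair with total return 45.

45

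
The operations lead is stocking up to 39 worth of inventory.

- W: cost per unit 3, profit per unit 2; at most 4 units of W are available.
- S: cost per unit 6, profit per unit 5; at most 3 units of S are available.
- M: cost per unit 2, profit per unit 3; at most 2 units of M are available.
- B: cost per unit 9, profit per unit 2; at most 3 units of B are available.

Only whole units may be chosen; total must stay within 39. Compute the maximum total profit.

Take 4×W, 3×S, and 2×M: cost 34 ≤ 39, profit 4·2 + 3·5 + 2·3 = 29.
M has the best ratio (3/2) and is taken to its limit of 2; remaining capacity is filled optimally with the others.

29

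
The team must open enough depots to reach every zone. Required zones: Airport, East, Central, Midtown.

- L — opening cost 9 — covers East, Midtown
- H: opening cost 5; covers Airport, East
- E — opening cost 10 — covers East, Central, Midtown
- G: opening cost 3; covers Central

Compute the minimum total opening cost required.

The greedy cost-per-new-zone heuristic would pick H, G, and L for 17, but a cheaper cover exists.
Choose H and E: together they cover Airport, East, Central, Midtown — every zone.
Total opening cost: 5 + 10 = 15.
No cover costs less than 15.

15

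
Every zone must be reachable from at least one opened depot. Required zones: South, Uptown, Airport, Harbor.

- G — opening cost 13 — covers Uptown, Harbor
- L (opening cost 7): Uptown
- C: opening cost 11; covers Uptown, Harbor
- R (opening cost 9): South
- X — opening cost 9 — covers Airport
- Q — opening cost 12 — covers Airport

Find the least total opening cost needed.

Choose C, R, and X: together they cover South, Uptown, Airport, Harbor — every zone.
Total opening cost: 11 + 9 + 9 = 29.
No cover costs less than 29.

29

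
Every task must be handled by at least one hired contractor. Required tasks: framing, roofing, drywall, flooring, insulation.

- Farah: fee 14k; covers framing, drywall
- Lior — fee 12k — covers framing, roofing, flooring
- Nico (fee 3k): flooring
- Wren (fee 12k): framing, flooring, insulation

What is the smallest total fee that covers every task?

This is an integer covering problem.
The greedy cost-per-new-task heuristic would pick Nico, Lior, Wren, and Farah for 41, but a cheaper cover exists.
Choose Farah, Lior, and Wren: together they cover framing, roofing, drywall, flooring, insulation — every task.
Total fee: 14 + 12 + 12 = 38.
No cover costs less than 38.

38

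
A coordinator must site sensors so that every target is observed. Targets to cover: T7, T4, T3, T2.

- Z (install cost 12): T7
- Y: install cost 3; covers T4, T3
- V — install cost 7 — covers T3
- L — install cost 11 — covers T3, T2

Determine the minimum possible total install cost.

26

Choose Z, Y, and L: together they cover T7, T4, T3, T2 — every target.
Total install cost: 12 + 3 + 11 = 26.
No cover costs less than 26.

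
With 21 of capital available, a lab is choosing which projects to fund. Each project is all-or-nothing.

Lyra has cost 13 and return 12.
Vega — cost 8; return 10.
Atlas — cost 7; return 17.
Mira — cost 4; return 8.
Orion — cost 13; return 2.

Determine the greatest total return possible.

Take Vega, Atlas, and Mira: cost 8 + 7 + 4 = 19 ≤ 21, return 10 + 17 + 8 = 35.
No other feasible combination does better.

35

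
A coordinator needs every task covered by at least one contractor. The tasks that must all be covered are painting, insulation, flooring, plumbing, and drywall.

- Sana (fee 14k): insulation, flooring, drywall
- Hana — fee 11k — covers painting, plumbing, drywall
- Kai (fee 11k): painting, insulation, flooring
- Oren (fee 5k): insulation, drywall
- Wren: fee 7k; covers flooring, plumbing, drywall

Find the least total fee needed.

The greedy cost-per-new-task heuristic would pick Wren, Oren, and Hana for 23, but a cheaper cover exists.
Choose Kai and Wren: together they cover painting, insulation, flooring, plumbing, drywall — every task.
Total fee: 11 + 7 = 18.
No cover costs less than 18.

18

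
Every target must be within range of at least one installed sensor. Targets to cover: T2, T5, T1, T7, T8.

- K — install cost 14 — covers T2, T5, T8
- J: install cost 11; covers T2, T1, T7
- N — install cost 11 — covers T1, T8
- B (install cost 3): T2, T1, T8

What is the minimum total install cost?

25

This is a weighted set-cover instance.
The greedy cost-per-new-target heuristic would pick B, J, and K for 28, but a cheaper cover exists.
Choose K and J: together they cover T2, T5, T1, T7, T8 — every target.
Total install cost: 14 + 11 = 25.
No cover costs less than 25.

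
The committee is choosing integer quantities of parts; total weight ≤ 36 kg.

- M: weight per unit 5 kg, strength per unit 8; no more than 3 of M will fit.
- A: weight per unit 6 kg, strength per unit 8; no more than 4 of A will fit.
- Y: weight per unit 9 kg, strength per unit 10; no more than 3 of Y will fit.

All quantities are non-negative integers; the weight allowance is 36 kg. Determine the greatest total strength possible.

Take 3×M, 2×A, and 1×Y: weight 36 ≤ 36, strength 3·8 + 2·8 + 1·10 = 50.
M has the best ratio (8/5) and is taken to its limit of 3; remaining capacity is filled optimally with the others.

50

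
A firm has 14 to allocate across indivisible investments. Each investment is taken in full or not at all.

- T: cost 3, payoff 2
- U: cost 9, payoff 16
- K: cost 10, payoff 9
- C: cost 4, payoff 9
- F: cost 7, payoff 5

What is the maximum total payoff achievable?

25

This is an integer program with binary decision variables.
T + U: cost 3 + 9 = 12 ≤ 14, payoff 2 + 16 = 18.
U + C: cost 9 + 4 = 13 ≤ 14, payoff 16 + 9 = 25.
K + C: cost 10 + 4 = 14 ≤ 14, payoff 9 + 9 = 18.
Best is U and C with total payoff 25.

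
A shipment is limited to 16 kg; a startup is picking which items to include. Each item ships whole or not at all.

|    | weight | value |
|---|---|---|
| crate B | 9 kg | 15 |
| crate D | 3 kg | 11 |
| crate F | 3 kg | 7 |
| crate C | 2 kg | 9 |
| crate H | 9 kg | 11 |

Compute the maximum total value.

crate B + crate D + crate C: weight 9 + 3 + 2 = 14 ≤ 16, value 15 + 11 + 9 = 35.
crate B + crate D + crate F: weight 9 + 3 + 3 = 15 ≤ 16, value 15 + 11 + 7 = 33.
Best is crate B, crate D, and crate C with total value 35.

35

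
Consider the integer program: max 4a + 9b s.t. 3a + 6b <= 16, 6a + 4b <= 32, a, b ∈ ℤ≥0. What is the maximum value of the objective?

22

The continuous relaxation peaks at (0, 2.67) with value 24.00; rounding to a feasible lattice point costs some objective.
(a,b)=(1,2): 3·1+6·2=15≤16, 6·1+4·2=14≤32, objective 22.
(a,b)=(0,2): 3·0+6·2=12≤16, 6·0+4·2=8≤32, objective 18.
(a,b)=(2,1): 3·2+6·1=12≤16, 6·2+4·1=16≤32, objective 17.
(a,b)=(1,1): 3·1+6·1=9≤16, 6·1+4·1=10≤32, objective 13.
Maximum is 22 at (a,b)=(1,2).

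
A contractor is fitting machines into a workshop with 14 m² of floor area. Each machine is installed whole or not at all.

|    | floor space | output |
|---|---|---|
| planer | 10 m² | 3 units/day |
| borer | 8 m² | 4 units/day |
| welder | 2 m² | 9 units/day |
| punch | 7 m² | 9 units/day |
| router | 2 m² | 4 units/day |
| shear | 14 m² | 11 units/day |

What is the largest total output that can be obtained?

This is a 0-1 knapsack instance.
Allowing fractional choices, the relaxed optimum would be about 24.4, but machines are indivisible.
borer + welder + router: floor space 8 + 2 + 2 = 12 ≤ 14, output 4 + 9 + 4 = 17.
welder + punch: floor space 2 + 7 = 9 ≤ 14, output 9 + 9 = 18.
welder + punch + router: floor space 2 + 7 + 2 = 11 ≤ 14, output 9 + 9 + 4 = 22.
Best is welder, punch, and router with total output 22.

22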